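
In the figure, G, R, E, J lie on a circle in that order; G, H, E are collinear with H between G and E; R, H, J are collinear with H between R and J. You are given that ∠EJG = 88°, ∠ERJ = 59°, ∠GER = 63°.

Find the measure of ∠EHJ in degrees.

∠EHJ = 122°

1. ∠ERG = 92°  [cyclic GREJ, opposite ∠R+∠J]
2. ∠EGJ = 59°  [same arc EJ]
3. ∠EGR = 25°  [△GRE]
4. ∠GEJ = 33°  [△GEJ]
5. ∠EJR = 25°  [same arc RE]
6. ∠EHJ = 122°  [△EHJ]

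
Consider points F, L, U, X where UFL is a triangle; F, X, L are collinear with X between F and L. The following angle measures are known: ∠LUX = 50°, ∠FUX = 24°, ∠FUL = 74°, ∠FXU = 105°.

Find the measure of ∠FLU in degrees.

∠FLU = 55°

1. ∠UFX = 51°  [△UFX]
2. ∠LFU = 51°  [X on ray FL]
3. ∠FLU = 55°  [△UFL]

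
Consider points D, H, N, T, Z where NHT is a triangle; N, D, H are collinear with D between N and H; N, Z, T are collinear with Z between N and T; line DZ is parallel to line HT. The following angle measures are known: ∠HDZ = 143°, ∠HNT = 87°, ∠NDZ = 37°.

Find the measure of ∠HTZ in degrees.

1. ∠DNZ = 87°  [D on NH, Z on NT]
2. ∠DZN = 56°  [△NDZ]
3. ∠DZT = 124°  [linear pair at Z on NT]
4. ∠HTZ = 56°  [DZ∥HT, co-interior at T–Z]

∠HTZ = 56°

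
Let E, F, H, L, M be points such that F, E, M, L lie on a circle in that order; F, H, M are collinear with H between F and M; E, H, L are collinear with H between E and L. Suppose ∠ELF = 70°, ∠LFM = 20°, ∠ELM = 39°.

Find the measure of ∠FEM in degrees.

1. ∠EMF = 70°  [same arc FE]
2. ∠EFM = 39°  [same arc EM]
3. ∠FEM = 71°  [△FEM]

∠FEM = 71°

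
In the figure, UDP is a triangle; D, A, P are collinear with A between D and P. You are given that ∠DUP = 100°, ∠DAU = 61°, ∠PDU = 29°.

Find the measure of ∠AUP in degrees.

∠AUP = 10°

1. ∠DPU = 51°  [△UDP]
2. ∠PAU = 119°  [linear pair at A on DP]
3. ∠APU = 51°  [A on ray PD]
4. ∠AUP = 10°  [△UAP]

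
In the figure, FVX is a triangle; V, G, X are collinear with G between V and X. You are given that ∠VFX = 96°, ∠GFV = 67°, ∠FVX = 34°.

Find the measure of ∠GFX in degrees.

∠GFX = 29°

1. ∠FXV = 50°  [△FVX]
2. ∠FVG = 34°  [G on ray VX]
3. ∠FXG = 50°  [G on ray XV]
4. ∠FGV = 79°  [△FVG]
5. ∠FGX = 101°  [linear pair at G on VX]
6. ∠GFX = 29°  [△FGX]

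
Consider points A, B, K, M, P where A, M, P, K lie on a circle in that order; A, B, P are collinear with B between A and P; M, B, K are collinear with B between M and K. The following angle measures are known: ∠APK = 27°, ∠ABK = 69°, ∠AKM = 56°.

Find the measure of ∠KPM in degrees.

∠KPM = 83°

1. ∠AMK = 27°  [same arc AK]
2. ∠KAM = 97°  [△AMK]
3. ∠KPM = 83°  [cyclic AMPK, opposite ∠A+∠P]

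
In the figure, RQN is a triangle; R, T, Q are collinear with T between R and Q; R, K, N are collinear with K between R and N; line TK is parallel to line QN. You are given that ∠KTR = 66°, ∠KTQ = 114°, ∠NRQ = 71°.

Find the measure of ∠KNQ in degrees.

∠KNQ = 43°

1. ∠NQR = 66°  [TK∥QN, corresponding at T]
2. ∠QNR = 43°  [△RQN]
3. ∠KNQ = 43°  [K on ray NR]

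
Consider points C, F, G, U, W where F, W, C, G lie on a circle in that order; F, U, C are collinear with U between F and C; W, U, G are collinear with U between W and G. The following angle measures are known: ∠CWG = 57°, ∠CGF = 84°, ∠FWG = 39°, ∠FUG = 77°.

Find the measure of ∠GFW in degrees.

∠GFW = 95°

1. ∠CFG = 57°  [same arc CG]
2. ∠FGW = 46°  [△FUG]
3. ∠GFW = 95°  [△FWG]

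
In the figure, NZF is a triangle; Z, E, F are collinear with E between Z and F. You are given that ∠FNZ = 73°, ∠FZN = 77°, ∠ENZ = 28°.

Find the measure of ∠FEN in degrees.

1. ∠EZN = 77°  [E on ray ZF]
2. ∠NEZ = 75°  [△NZE]
3. ∠FEN = 105°  [linear pair at E on ZF]

∠FEN = 105°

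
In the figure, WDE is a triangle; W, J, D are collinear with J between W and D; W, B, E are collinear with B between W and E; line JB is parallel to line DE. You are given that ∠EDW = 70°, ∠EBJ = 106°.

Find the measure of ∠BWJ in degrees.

1. ∠BJW = 70°  [JB∥DE, corresponding at J]
2. ∠JBW = 74°  [linear pair at B on WE]
3. ∠BWJ = 36°  [△WJB]

∠BWJ = 36°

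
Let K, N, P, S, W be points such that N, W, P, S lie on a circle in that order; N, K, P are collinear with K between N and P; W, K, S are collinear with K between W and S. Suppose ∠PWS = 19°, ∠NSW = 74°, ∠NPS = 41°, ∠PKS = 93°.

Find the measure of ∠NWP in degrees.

∠NWP = 60°

1. ∠PNS = 19°  [same arc PS]
2. ∠NSP = 120°  [△NPS]
3. ∠NWP = 60°  [cyclic NWPS, opposite ∠W+∠S]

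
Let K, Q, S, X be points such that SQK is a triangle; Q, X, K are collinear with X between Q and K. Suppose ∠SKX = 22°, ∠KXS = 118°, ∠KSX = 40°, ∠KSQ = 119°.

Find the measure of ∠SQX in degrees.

1. ∠QKS = 22°  [X on ray KQ]
2. ∠KQS = 39°  [△SQK]
3. ∠SQX = 39°  [X on ray QK]

∠SQX = 39°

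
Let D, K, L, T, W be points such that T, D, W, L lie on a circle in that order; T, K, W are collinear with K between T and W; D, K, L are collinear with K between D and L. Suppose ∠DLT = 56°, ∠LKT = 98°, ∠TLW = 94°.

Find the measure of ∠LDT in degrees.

∠LDT = 60°

1. ∠LTW = 26°  [△TKL]
2. ∠LWT = 60°  [△TWL]
3. ∠LDT = 60°  [same arc TL]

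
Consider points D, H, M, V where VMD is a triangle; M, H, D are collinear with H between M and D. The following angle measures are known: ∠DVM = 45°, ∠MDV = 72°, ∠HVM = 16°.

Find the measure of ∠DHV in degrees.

1. ∠DMV = 63°  [△VMD]
2. ∠HMV = 63°  [H on ray MD]
3. ∠MHV = 101°  [△VMH]
4. ∠DHV = 79°  [linear pair at H on MD]

∠DHV = 79°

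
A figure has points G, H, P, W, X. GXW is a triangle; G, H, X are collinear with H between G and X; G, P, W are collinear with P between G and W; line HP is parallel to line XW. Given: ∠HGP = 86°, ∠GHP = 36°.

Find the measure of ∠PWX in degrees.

1. ∠GPH = 58°  [△GHP]
2. ∠HPW = 122°  [linear pair at P on GW]
3. ∠PWX = 58°  [HP∥XW, co-interior at W–P]

∠PWX = 58°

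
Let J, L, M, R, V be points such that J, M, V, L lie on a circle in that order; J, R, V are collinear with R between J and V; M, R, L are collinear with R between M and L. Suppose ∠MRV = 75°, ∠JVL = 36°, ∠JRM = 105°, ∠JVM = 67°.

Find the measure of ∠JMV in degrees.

1. ∠JML = 36°  [same arc JL]
2. ∠MJV = 39°  [△JRM]
3. ∠JMV = 74°  [△JMV]

∠JMV = 74°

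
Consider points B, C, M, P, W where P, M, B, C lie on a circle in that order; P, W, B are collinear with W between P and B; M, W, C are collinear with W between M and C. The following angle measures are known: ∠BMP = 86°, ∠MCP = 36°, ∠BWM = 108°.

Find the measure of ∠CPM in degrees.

1. ∠MBP = 36°  [same arc PM]
2. ∠MWP = 72°  [linear pair at W on PB]
3. ∠BPM = 58°  [△PMB]
4. ∠CMP = 50°  [△PWM]
5. ∠CPM = 94°  [△PMC]

∠CPM = 94°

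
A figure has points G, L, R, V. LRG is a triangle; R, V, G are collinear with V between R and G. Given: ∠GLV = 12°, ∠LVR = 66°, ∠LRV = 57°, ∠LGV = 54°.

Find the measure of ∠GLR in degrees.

∠GLR = 69°

1. ∠GRL = 57°  [V on ray RG]
2. ∠LGR = 54°  [V on ray GR]
3. ∠GLR = 69°  [△LRG]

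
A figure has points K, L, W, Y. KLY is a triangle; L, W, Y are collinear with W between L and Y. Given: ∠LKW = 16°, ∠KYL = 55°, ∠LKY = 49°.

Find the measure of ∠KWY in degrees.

1. ∠KLY = 76°  [△KLY]
2. ∠KLW = 76°  [W on ray LY]
3. ∠KWL = 88°  [△KLW]
4. ∠KWY = 92°  [linear pair at W on LY]

∠KWY = 92°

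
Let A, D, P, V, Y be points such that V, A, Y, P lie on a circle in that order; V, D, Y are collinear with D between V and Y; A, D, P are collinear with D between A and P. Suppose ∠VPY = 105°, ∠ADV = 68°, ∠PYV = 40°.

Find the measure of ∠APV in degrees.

∠APV = 33°

1. ∠PVY = 35°  [△VYP]
2. ∠PDY = 68°  [vertical angles at D]
3. ∠PDV = 112°  [linear pair at D on VY]
4. ∠APV = 33°  [△VDP]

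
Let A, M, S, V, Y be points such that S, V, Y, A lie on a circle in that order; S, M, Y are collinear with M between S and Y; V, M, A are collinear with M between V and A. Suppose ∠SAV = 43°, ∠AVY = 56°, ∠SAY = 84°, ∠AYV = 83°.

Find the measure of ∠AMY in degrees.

1. ∠ASY = 56°  [same arc YA]
2. ∠VAY = 41°  [△VYA]
3. ∠AYS = 40°  [△SYA]
4. ∠AMY = 99°  [△YMA]

∠AMY = 99°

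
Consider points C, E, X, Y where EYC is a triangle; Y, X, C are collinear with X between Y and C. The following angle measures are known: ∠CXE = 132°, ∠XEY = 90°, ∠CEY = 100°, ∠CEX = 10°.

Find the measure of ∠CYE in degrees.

∠CYE = 42°

1. ∠EXY = 48°  [linear pair at X on YC]
2. ∠EYX = 42°  [△EYX]
3. ∠CYE = 42°  [X on ray YC]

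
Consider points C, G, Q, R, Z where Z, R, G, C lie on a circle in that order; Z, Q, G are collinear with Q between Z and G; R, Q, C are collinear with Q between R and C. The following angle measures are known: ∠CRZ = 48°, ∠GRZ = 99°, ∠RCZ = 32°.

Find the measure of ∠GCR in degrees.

∠GCR = 49°

1. ∠CGZ = 48°  [same arc ZC]
2. ∠CZR = 100°  [△ZRC]
3. ∠GCZ = 81°  [cyclic ZRGC, opposite ∠R+∠C]
4. ∠CZG = 51°  [△ZGC]
5. ∠CGR = 80°  [cyclic ZRGC, opposite ∠Z+∠G]
6. ∠CRG = 51°  [same arc GC]
7. ∠GCR = 49°  [△RGC]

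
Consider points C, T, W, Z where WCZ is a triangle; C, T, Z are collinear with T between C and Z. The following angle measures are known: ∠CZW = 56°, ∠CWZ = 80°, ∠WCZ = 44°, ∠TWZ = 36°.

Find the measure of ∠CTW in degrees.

∠CTW = 92°

1. ∠TZW = 56°  [T on ray ZC]
2. ∠WTZ = 88°  [△WTZ]
3. ∠CTW = 92°  [linear pair at T on CZ]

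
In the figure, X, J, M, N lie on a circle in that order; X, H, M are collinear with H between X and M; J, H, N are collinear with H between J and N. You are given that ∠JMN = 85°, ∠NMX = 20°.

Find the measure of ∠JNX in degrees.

1. ∠JXN = 95°  [cyclic XJMN, opposite ∠X+∠M]
2. ∠NJX = 20°  [same arc XN]
3. ∠JNX = 65°  [△XJN]

∠JNX = 65°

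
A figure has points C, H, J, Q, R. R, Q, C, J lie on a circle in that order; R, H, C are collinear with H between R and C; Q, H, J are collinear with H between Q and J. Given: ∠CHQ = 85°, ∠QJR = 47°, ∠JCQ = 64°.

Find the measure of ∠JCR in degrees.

∠JCR = 17°

1. ∠JRQ = 116°  [cyclic RQCJ, opposite ∠R+∠C]
2. ∠JQR = 17°  [△RQJ]
3. ∠JCR = 17°  [same arc RJ]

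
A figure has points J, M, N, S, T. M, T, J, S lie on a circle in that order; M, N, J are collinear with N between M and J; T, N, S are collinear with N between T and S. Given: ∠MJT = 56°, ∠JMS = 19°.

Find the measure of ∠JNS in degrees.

1. ∠MST = 56°  [same arc MT]
2. ∠MNS = 105°  [△MNS]
3. ∠JNS = 75°  [linear pair at N on MJ]

∠JNS = 75°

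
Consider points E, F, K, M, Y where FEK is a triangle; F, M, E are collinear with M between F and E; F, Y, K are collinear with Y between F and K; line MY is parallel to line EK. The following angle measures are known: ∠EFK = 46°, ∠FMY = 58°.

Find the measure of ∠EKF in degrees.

1. ∠MFY = 46°  [M on FE, Y on FK]
2. ∠FYM = 76°  [△FMY]
3. ∠EKF = 76°  [MY∥EK, corresponding at Y]

∠EKF = 76°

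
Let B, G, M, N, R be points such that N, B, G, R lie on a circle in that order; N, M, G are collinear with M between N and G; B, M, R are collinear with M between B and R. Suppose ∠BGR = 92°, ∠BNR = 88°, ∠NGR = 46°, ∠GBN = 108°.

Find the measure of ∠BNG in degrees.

∠BNG = 26°

1. ∠NBR = 46°  [same arc NR]
2. ∠BRN = 46°  [△NBR]
3. ∠BGN = 46°  [same arc NB]
4. ∠BNG = 26°  [△NBG]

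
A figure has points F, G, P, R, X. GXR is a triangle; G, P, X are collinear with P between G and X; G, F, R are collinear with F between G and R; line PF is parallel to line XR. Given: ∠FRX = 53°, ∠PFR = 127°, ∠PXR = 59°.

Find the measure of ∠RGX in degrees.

∠RGX = 68°

1. ∠GRX = 53°  [F on ray RG]
2. ∠GXR = 59°  [P on ray XG]
3. ∠RGX = 68°  [△GXR]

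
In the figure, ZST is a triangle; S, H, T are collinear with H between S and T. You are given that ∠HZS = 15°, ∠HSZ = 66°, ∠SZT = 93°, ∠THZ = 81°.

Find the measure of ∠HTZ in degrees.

1. ∠TSZ = 66°  [H on ray ST]
2. ∠STZ = 21°  [△ZST]
3. ∠HTZ = 21°  [H on ray TS]

∠HTZ = 21°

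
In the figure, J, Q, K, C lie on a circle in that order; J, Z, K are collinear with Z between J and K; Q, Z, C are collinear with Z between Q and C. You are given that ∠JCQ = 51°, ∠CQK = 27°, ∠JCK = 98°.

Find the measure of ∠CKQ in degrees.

∠CKQ = 106°

1. ∠JKQ = 51°  [same arc JQ]
2. ∠JQK = 82°  [cyclic JQKC, opposite ∠Q+∠C]
3. ∠KJQ = 47°  [△JQK]
4. ∠KCQ = 47°  [same arc QK]
5. ∠CKQ = 106°  [△QKC]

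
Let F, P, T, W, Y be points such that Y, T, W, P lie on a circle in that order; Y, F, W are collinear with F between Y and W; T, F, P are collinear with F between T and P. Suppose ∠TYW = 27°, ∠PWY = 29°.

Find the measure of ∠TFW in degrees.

∠TFW = 56°

1. ∠PTY = 29°  [same arc YP]
2. ∠TFY = 124°  [△YFT]
3. ∠TFW = 56°  [linear pair at F on YW]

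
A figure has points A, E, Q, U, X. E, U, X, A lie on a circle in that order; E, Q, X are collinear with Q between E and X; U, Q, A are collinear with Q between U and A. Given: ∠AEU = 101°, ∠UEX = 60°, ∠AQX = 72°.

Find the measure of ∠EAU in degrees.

∠EAU = 31°

1. ∠EQU = 72°  [vertical angles at Q]
2. ∠AUE = 48°  [△EQU]
3. ∠EAU = 31°  [△EUA]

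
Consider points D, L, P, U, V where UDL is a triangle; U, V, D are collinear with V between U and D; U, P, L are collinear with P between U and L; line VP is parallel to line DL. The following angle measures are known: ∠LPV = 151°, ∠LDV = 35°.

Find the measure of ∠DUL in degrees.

1. ∠UPV = 29°  [linear pair at P on UL]
2. ∠LDU = 35°  [V on ray DU]
3. ∠DLU = 29°  [VP∥DL, corresponding at P]
4. ∠DUL = 116°  [△UDL]

∠DUL = 116°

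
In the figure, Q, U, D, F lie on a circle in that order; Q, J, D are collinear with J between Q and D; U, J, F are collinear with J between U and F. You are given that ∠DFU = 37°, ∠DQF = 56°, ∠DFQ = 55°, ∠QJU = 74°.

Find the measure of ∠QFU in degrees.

1. ∠DQU = 37°  [same arc UD]
2. ∠DUQ = 125°  [cyclic QUDF, opposite ∠U+∠F]
3. ∠QDU = 18°  [△QUD]
4. ∠QFU = 18°  [same arc QU]

∠QFU = 18°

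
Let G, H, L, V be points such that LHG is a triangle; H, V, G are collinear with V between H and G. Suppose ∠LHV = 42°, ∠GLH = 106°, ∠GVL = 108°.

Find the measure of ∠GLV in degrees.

1. ∠GHL = 42°  [V on ray HG]
2. ∠HGL = 32°  [△LHG]
3. ∠LGV = 32°  [V on ray GH]
4. ∠GLV = 40°  [△LVG]

∠GLV = 40°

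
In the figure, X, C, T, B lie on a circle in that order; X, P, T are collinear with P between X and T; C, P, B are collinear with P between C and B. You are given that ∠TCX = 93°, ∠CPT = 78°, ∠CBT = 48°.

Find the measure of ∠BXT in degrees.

1. ∠TBX = 87°  [cyclic XCTB, opposite ∠C+∠B]
2. ∠BPX = 78°  [vertical angles at P]
3. ∠BPT = 102°  [linear pair at P on XT]
4. ∠BTX = 30°  [△TPB]
5. ∠BXT = 63°  [△XTB]

∠BXT = 63°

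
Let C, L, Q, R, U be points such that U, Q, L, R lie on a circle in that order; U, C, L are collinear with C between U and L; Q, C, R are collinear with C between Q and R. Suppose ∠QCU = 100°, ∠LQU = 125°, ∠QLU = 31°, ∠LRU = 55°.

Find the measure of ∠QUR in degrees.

∠QUR = 93°

1. ∠LUQ = 24°  [△UQL]
2. ∠QRU = 31°  [same arc UQ]
3. ∠RQU = 56°  [△UCQ]
4. ∠QUR = 93°  [△UQR]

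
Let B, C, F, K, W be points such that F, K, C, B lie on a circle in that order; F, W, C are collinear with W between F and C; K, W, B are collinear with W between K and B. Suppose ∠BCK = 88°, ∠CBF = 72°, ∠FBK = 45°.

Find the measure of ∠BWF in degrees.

∠BWF = 70°

1. ∠BFK = 92°  [cyclic FKCB, opposite ∠F+∠C]
2. ∠BKF = 43°  [△FKB]
3. ∠BCF = 43°  [same arc FB]
4. ∠BFC = 65°  [△FCB]
5. ∠BWF = 70°  [△FWB]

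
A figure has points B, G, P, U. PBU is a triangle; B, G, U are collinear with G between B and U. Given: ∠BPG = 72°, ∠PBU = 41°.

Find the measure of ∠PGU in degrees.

∠PGU = 113°

1. ∠GBP = 41°  [G on ray BU]
2. ∠BGP = 67°  [△PBG]
3. ∠PGU = 113°  [linear pair at G on BU]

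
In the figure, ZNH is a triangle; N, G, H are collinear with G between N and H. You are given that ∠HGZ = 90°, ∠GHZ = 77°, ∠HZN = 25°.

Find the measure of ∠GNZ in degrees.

1. ∠NHZ = 77°  [G on ray HN]
2. ∠HNZ = 78°  [△ZNH]
3. ∠GNZ = 78°  [G on ray NH]

∠GNZ = 78°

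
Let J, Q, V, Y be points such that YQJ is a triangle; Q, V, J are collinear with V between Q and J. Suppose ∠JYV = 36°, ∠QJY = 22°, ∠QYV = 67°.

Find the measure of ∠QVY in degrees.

∠QVY = 58°

1. ∠VJY = 22°  [V on ray JQ]
2. ∠JVY = 122°  [△YVJ]
3. ∠QVY = 58°  [linear pair at V on QJ]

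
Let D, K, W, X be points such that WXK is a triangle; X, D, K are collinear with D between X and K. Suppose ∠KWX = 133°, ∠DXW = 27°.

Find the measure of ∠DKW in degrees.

1. ∠KXW = 27°  [D on ray XK]
2. ∠WKX = 20°  [△WXK]
3. ∠DKW = 20°  [D on ray KX]

∠DKW = 20°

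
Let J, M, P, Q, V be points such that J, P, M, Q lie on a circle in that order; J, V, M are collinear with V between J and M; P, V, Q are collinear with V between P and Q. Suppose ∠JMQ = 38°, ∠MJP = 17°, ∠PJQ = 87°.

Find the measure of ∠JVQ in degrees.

∠JVQ = 55°

1. ∠MQP = 17°  [same arc PM]
2. ∠MVQ = 125°  [△MVQ]
3. ∠JVQ = 55°  [linear pair at V on JM]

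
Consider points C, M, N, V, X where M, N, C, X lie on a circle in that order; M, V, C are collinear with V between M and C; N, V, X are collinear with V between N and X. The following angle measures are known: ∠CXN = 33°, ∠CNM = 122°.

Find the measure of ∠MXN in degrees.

1. ∠CMN = 33°  [same arc NC]
2. ∠MCN = 25°  [△MNC]
3. ∠MXN = 25°  [same arc MN]

∠MXN = 25°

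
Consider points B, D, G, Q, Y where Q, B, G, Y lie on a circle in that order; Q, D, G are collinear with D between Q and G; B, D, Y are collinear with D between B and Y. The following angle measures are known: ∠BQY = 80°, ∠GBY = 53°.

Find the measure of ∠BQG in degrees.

1. ∠BGY = 100°  [cyclic QBGY, opposite ∠Q+∠G]
2. ∠BYG = 27°  [△BGY]
3. ∠BQG = 27°  [same arc BG]

∠BQG = 27°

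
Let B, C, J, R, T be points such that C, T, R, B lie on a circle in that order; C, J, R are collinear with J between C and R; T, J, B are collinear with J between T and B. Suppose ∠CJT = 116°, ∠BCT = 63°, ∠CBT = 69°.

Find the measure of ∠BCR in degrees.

∠BCR = 47°

1. ∠BJR = 116°  [vertical angles at J]
2. ∠BJC = 64°  [linear pair at J on CR]
3. ∠BCR = 47°  [△CJB]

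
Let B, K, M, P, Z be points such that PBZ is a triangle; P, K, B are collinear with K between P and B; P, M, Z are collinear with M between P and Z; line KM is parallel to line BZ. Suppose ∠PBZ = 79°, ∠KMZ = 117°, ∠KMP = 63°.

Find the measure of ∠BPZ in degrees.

1. ∠MKP = 79°  [KM∥BZ, corresponding at K]
2. ∠KPM = 38°  [△PKM]
3. ∠BPZ = 38°  [K on PB, M on PZ]

∠BPZ = 38°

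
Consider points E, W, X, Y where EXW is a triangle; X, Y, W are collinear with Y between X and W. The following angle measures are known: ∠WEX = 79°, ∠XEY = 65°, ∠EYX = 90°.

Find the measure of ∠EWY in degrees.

1. ∠EXY = 25°  [△EXY]
2. ∠EXW = 25°  [Y on ray XW]
3. ∠EWX = 76°  [△EXW]
4. ∠EWY = 76°  [Y on ray WX]

∠EWY = 76°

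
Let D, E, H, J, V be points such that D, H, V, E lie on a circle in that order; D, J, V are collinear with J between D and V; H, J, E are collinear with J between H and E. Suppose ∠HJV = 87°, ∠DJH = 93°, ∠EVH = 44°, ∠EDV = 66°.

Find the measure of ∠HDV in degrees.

∠HDV = 70°

1. ∠DJE = 87°  [vertical angles at J]
2. ∠EDH = 136°  [cyclic DHVE, opposite ∠D+∠V]
3. ∠DEH = 27°  [△DJE]
4. ∠DHE = 17°  [△DHE]
5. ∠HDV = 70°  [△DJH]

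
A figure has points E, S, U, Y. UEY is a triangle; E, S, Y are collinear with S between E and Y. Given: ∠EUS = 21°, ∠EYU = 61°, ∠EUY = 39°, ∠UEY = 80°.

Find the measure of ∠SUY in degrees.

1. ∠SYU = 61°  [S on ray YE]
2. ∠SEU = 80°  [S on ray EY]
3. ∠ESU = 79°  [△UES]
4. ∠USY = 101°  [linear pair at S on EY]
5. ∠SUY = 18°  [△USY]

∠SUY = 18°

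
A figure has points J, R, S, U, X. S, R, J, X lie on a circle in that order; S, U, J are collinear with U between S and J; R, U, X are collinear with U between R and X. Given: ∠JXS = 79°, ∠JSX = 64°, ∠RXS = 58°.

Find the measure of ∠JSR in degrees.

1. ∠JRS = 101°  [cyclic SRJX, opposite ∠R+∠X]
2. ∠RJS = 58°  [same arc SR]
3. ∠JSR = 21°  [△SRJ]

∠JSR = 21°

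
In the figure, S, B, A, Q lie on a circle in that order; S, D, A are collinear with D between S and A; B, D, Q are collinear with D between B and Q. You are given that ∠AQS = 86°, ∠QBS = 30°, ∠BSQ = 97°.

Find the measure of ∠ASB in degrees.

1. ∠ABS = 94°  [cyclic SBAQ, opposite ∠B+∠Q]
2. ∠BQS = 53°  [△SBQ]
3. ∠BAS = 53°  [same arc SB]
4. ∠ASB = 33°  [△SBA]

∠ASB = 33°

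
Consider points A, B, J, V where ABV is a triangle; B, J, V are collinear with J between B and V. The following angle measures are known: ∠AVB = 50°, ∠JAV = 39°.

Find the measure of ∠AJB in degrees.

1. ∠AVJ = 50°  [J on ray VB]
2. ∠AJV = 91°  [△AJV]
3. ∠AJB = 89°  [linear pair at J on BV]

∠AJB = 89°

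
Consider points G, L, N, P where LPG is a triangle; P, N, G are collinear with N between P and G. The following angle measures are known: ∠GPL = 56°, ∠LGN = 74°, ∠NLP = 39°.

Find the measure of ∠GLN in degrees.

∠GLN = 11°

1. ∠LPN = 56°  [N on ray PG]
2. ∠LNP = 85°  [△LPN]
3. ∠GNL = 95°  [linear pair at N on PG]
4. ∠GLN = 11°  [△LNG]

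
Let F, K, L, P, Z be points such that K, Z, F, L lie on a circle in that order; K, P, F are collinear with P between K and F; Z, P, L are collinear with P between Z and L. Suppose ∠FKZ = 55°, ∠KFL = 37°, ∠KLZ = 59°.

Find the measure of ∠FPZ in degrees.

1. ∠KZL = 37°  [same arc KL]
2. ∠KPZ = 88°  [△KPZ]
3. ∠FPZ = 92°  [linear pair at P on KF]

∠FPZ = 92°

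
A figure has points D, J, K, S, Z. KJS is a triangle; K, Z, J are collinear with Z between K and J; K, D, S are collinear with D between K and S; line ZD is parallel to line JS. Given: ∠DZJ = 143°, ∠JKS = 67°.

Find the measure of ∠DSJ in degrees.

∠DSJ = 76°

1. ∠DZK = 37°  [linear pair at Z on KJ]
2. ∠DKZ = 67°  [Z on KJ, D on KS]
3. ∠KDZ = 76°  [△KZD]
4. ∠SDZ = 104°  [linear pair at D on KS]
5. ∠DSJ = 76°  [ZD∥JS, co-interior at S–D]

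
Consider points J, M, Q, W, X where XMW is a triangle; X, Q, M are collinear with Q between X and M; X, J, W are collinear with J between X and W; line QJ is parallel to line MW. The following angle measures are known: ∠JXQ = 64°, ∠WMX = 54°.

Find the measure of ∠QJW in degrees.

∠QJW = 118°

1. ∠MXW = 64°  [Q on XM, J on XW]
2. ∠MWX = 62°  [△XMW]
3. ∠QJX = 62°  [QJ∥MW, corresponding at J]
4. ∠QJW = 118°  [linear pair at J on XW]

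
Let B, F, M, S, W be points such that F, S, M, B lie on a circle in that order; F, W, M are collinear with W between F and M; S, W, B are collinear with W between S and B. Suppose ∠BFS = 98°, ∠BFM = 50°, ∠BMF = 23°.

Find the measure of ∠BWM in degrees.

1. ∠BMS = 82°  [cyclic FSMB, opposite ∠F+∠M]
2. ∠BSM = 50°  [same arc MB]
3. ∠MBS = 48°  [△SMB]
4. ∠BWM = 109°  [△MWB]

∠BWM = 109°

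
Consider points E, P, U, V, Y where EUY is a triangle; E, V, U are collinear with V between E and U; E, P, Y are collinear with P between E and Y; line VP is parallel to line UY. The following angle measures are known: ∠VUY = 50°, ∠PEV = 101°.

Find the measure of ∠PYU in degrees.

∠PYU = 29°

1. ∠EUY = 50°  [V on ray UE]
2. ∠UEY = 101°  [V on EU, P on EY]
3. ∠EYU = 29°  [△EUY]
4. ∠PYU = 29°  [P on ray YE]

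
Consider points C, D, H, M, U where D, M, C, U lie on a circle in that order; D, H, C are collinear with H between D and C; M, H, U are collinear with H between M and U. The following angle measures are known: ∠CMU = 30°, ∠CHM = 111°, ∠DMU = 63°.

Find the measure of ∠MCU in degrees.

∠MCU = 102°

1. ∠DHU = 111°  [vertical angles at H]
2. ∠DCU = 63°  [same arc DU]
3. ∠CHU = 69°  [linear pair at H on DC]
4. ∠CUM = 48°  [△CHU]
5. ∠MCU = 102°  [△MCU]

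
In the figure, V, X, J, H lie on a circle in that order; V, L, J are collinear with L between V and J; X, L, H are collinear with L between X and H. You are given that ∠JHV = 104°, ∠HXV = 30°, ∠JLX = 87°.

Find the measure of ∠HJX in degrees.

∠HJX = 77°

1. ∠HJV = 30°  [same arc VH]
2. ∠HLV = 87°  [vertical angles at L]
3. ∠HVJ = 46°  [△VJH]
4. ∠HLJ = 93°  [linear pair at L on VJ]
5. ∠HXJ = 46°  [same arc JH]
6. ∠JHX = 57°  [△JLH]
7. ∠HJX = 77°  [△XJH]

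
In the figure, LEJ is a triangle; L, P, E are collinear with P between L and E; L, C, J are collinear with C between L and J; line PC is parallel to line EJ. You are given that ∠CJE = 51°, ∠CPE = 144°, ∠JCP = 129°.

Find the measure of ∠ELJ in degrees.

∠ELJ = 93°

1. ∠CPL = 36°  [linear pair at P on LE]
2. ∠LCP = 51°  [linear pair at C on LJ]
3. ∠CLP = 93°  [△LPC]
4. ∠ELJ = 93°  [P on LE, C on LJ]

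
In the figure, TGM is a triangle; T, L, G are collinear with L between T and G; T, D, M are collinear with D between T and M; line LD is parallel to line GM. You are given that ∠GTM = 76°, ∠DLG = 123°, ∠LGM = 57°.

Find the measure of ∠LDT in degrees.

∠LDT = 47°

1. ∠DTL = 76°  [L on TG, D on TM]
2. ∠DLT = 57°  [linear pair at L on TG]
3. ∠LDT = 47°  [△TLD]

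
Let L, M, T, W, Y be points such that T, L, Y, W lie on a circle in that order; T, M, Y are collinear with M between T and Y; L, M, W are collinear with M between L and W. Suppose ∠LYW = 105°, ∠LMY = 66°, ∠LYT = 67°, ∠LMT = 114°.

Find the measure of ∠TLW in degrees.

1. ∠LTW = 75°  [cyclic TLYW, opposite ∠T+∠Y]
2. ∠LWT = 67°  [same arc TL]
3. ∠TLW = 38°  [△TLW]

∠TLW = 38°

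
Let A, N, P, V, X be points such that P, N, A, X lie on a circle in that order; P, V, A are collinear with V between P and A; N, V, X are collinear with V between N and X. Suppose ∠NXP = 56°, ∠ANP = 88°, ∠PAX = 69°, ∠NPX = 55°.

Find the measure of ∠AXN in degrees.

∠AXN = 36°

1. ∠NAP = 56°  [same arc PN]
2. ∠APN = 36°  [△PNA]
3. ∠AXN = 36°  [same arc NA]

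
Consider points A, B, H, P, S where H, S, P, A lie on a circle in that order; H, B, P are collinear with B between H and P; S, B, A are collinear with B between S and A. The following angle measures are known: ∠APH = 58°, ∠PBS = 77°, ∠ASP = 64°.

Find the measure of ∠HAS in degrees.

1. ∠ABH = 77°  [vertical angles at B]
2. ∠AHP = 64°  [same arc PA]
3. ∠HAS = 39°  [△HBA]

∠HAS = 39°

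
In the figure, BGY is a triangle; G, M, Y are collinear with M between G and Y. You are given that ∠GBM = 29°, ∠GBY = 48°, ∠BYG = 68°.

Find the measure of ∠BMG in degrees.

1. ∠BGY = 64°  [△BGY]
2. ∠BGM = 64°  [M on ray GY]
3. ∠BMG = 87°  [△BGM]

∠BMG = 87°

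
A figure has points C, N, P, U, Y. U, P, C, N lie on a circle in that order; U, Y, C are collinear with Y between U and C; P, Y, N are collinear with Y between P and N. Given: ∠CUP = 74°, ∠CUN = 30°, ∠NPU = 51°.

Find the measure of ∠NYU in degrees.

∠NYU = 125°

1. ∠CNP = 74°  [same arc PC]
2. ∠NCU = 51°  [same arc UN]
3. ∠CYN = 55°  [△CYN]
4. ∠NYU = 125°  [linear pair at Y on UC]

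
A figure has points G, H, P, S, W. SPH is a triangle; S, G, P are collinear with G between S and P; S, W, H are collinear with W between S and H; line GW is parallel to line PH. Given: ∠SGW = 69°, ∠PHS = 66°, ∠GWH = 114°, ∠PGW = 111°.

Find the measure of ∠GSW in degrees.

1. ∠HPS = 69°  [GW∥PH, corresponding at G]
2. ∠HSP = 45°  [△SPH]
3. ∠GSW = 45°  [G on SP, W on SH]

∠GSW = 45°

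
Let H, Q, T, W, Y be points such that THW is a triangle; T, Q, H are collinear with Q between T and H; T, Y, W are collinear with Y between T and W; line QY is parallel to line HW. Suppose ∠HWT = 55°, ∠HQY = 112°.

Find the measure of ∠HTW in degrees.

1. ∠QYT = 55°  [QY∥HW, corresponding at Y]
2. ∠TQY = 68°  [linear pair at Q on TH]
3. ∠QTY = 57°  [△TQY]
4. ∠HTW = 57°  [Q on TH, Y on TW]

∠HTW = 57°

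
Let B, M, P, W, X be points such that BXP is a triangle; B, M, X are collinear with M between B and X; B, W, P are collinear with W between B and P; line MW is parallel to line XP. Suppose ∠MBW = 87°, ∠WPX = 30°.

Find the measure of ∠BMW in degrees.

∠BMW = 63°

1. ∠PBX = 87°  [M on BX, W on BP]
2. ∠BPX = 30°  [W on ray PB]
3. ∠BXP = 63°  [△BXP]
4. ∠BMW = 63°  [MW∥XP, corresponding at M]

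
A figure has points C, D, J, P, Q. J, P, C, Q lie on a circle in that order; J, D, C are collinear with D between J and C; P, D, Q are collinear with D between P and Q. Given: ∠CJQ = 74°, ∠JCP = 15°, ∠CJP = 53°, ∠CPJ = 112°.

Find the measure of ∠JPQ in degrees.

1. ∠CPQ = 74°  [same arc CQ]
2. ∠CDP = 91°  [△PDC]
3. ∠JDP = 89°  [linear pair at D on JC]
4. ∠JPQ = 38°  [△JDP]

∠JPQ = 38°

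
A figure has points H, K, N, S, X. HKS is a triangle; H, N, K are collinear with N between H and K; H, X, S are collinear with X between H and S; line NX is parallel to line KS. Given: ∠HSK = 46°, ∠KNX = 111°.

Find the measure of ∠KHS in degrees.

1. ∠HXN = 46°  [NX∥KS, corresponding at X]
2. ∠HNX = 69°  [linear pair at N on HK]
3. ∠NHX = 65°  [△HNX]
4. ∠KHS = 65°  [N on HK, X on HS]

∠KHS = 65°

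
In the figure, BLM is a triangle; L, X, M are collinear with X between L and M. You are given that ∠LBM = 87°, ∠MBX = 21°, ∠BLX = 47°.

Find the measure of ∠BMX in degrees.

1. ∠BLM = 47°  [X on ray LM]
2. ∠BML = 46°  [△BLM]
3. ∠BMX = 46°  [X on ray ML]

∠BMX = 46°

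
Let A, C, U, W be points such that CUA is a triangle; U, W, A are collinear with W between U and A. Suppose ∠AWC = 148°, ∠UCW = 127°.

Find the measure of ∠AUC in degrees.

1. ∠CWU = 32°  [linear pair at W on UA]
2. ∠CUW = 21°  [△CUW]
3. ∠AUC = 21°  [W on ray UA]

∠AUC = 21°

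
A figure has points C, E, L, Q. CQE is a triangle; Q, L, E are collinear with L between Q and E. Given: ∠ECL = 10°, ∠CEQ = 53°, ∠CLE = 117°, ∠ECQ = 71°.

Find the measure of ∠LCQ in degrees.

∠LCQ = 61°

1. ∠CQE = 56°  [△CQE]
2. ∠CLQ = 63°  [linear pair at L on QE]
3. ∠CQL = 56°  [L on ray QE]
4. ∠LCQ = 61°  [△CQL]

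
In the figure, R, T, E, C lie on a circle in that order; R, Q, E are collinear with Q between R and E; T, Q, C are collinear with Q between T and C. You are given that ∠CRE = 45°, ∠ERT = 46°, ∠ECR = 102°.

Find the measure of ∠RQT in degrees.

∠RQT = 101°

1. ∠CER = 33°  [△REC]
2. ∠CTR = 33°  [same arc RC]
3. ∠RQT = 101°  [△RQT]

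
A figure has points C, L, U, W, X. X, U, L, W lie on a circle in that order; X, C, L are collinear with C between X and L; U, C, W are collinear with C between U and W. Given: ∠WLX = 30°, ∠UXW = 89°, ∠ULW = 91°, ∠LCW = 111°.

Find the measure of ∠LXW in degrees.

∠LXW = 50°

1. ∠WUX = 30°  [same arc XW]
2. ∠UWX = 61°  [△XUW]
3. ∠WCX = 69°  [linear pair at C on XL]
4. ∠LXW = 50°  [△XCW]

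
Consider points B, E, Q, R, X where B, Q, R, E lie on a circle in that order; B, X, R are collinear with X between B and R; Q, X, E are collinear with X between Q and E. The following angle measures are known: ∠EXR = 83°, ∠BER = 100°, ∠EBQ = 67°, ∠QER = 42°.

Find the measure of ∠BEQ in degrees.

∠BEQ = 58°

1. ∠BXE = 97°  [linear pair at X on BR]
2. ∠BRE = 55°  [△RXE]
3. ∠EBR = 25°  [△BRE]
4. ∠BEQ = 58°  [△BXE]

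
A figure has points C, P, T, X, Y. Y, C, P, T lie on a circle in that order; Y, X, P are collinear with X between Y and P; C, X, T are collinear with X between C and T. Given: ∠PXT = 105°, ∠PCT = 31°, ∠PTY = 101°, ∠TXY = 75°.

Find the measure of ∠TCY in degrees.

1. ∠PYT = 31°  [same arc PT]
2. ∠TPY = 48°  [△YPT]
3. ∠TCY = 48°  [same arc YT]

∠TCY = 48°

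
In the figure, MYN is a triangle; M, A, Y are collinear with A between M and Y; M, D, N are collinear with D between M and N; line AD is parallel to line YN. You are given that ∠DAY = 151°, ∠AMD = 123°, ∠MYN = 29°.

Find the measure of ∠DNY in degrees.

1. ∠NMY = 123°  [A on MY, D on MN]
2. ∠MNY = 28°  [△MYN]
3. ∠DNY = 28°  [D on ray NM]

∠DNY = 28°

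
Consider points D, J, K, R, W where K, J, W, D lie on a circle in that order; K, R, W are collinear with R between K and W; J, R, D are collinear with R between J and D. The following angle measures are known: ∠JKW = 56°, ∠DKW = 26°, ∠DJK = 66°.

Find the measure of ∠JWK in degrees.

∠JWK = 32°

1. ∠JRK = 58°  [△KRJ]
2. ∠DJW = 26°  [same arc WD]
3. ∠JRW = 122°  [linear pair at R on KW]
4. ∠JWK = 32°  [△JRW]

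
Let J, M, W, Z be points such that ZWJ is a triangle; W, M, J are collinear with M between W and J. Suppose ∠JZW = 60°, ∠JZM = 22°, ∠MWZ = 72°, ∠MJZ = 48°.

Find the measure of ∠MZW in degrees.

1. ∠JMZ = 110°  [△ZMJ]
2. ∠WMZ = 70°  [linear pair at M on WJ]
3. ∠MZW = 38°  [△ZWM]

∠MZW = 38°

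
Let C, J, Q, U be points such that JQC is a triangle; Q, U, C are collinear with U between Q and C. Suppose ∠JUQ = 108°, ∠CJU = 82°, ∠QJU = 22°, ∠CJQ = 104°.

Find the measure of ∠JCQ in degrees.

1. ∠CUJ = 72°  [linear pair at U on QC]
2. ∠JCU = 26°  [△JUC]
3. ∠JCQ = 26°  [U on ray CQ]

∠JCQ = 26°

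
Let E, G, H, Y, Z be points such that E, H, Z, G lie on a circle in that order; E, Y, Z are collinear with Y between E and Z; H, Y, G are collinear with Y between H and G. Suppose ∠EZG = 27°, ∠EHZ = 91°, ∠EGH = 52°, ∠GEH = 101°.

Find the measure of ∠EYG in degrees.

∠EYG = 64°

1. ∠EGZ = 89°  [cyclic EHZG, opposite ∠H+∠G]
2. ∠GEZ = 64°  [△EZG]
3. ∠EYG = 64°  [△EYG]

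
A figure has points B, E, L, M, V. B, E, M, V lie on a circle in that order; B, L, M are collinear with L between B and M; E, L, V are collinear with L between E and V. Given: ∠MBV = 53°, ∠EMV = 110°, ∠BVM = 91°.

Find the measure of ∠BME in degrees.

∠BME = 74°

1. ∠MEV = 53°  [same arc MV]
2. ∠EVM = 17°  [△EMV]
3. ∠BEM = 89°  [cyclic BEMV, opposite ∠E+∠V]
4. ∠EBM = 17°  [same arc EM]
5. ∠BME = 74°  [△BEM]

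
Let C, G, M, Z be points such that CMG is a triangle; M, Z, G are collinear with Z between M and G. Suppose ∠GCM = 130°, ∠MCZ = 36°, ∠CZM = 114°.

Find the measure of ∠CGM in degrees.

1. ∠CMZ = 30°  [△CMZ]
2. ∠CMG = 30°  [Z on ray MG]
3. ∠CGM = 20°  [△CMG]

∠CGM = 20°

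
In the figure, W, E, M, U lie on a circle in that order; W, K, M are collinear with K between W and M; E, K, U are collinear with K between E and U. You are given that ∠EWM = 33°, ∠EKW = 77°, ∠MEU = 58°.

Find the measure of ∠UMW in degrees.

∠UMW = 70°

1. ∠EUM = 33°  [same arc EM]
2. ∠MKU = 77°  [vertical angles at K]
3. ∠UMW = 70°  [△MKU]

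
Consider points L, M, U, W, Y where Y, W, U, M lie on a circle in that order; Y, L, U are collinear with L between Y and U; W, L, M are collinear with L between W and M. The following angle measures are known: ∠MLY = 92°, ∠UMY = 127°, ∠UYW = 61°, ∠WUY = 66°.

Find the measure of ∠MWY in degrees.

1. ∠ULW = 92°  [vertical angles at L]
2. ∠WLY = 88°  [linear pair at L on YU]
3. ∠MWY = 31°  [△YLW]

∠MWY = 31°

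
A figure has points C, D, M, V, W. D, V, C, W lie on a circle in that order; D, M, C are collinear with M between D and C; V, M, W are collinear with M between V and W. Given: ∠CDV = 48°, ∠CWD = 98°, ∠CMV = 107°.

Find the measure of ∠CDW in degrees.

∠CDW = 23°

1. ∠CVD = 82°  [cyclic DVCW, opposite ∠V+∠W]
2. ∠DMW = 107°  [vertical angles at M]
3. ∠DCV = 50°  [△DVC]
4. ∠DWV = 50°  [same arc DV]
5. ∠CDW = 23°  [△DMW]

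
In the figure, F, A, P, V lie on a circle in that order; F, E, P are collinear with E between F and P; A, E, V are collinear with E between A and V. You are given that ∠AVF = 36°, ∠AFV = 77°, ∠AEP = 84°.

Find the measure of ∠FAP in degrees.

∠FAP = 127°

1. ∠APF = 36°  [same arc FA]
2. ∠FAV = 67°  [△FAV]
3. ∠AEF = 96°  [linear pair at E on FP]
4. ∠AFP = 17°  [△FEA]
5. ∠FAP = 127°  [△FAP]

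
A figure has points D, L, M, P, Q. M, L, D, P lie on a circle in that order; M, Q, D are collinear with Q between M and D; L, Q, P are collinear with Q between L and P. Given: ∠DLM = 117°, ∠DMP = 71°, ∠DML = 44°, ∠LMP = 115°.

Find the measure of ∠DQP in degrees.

∠DQP = 90°

1. ∠DPM = 63°  [cyclic MLDP, opposite ∠L+∠P]
2. ∠MDP = 46°  [△MDP]
3. ∠DPL = 44°  [same arc LD]
4. ∠DQP = 90°  [△DQP]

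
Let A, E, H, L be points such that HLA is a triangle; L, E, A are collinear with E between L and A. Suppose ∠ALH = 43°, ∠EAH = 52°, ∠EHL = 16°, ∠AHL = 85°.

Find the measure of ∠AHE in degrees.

∠AHE = 69°

1. ∠ELH = 43°  [E on ray LA]
2. ∠HEL = 121°  [△HLE]
3. ∠AEH = 59°  [linear pair at E on LA]
4. ∠AHE = 69°  [△HEA]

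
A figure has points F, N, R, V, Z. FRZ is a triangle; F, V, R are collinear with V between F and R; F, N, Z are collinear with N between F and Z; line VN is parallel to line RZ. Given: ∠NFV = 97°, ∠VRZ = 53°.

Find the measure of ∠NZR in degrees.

∠NZR = 30°

1. ∠RFZ = 97°  [V on FR, N on FZ]
2. ∠FRZ = 53°  [V on ray RF]
3. ∠FZR = 30°  [△FRZ]
4. ∠NZR = 30°  [N on ray ZF]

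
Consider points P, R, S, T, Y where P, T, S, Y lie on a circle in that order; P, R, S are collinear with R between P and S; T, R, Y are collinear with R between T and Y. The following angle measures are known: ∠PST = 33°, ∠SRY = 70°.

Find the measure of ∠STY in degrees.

∠STY = 37°

1. ∠PYT = 33°  [same arc PT]
2. ∠PRY = 110°  [linear pair at R on PS]
3. ∠SPY = 37°  [△PRY]
4. ∠STY = 37°  [same arc SY]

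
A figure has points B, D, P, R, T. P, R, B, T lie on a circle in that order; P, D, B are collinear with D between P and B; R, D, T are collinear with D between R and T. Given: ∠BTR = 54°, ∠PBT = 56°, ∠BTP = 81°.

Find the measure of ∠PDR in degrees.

∠PDR = 70°

1. ∠BPR = 54°  [same arc RB]
2. ∠PRT = 56°  [same arc PT]
3. ∠PDR = 70°  [△PDR]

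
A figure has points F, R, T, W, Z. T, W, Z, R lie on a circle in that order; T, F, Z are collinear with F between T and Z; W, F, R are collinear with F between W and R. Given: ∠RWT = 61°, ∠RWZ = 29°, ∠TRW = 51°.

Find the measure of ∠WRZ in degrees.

1. ∠RTW = 68°  [△TWR]
2. ∠RZW = 112°  [cyclic TWZR, opposite ∠T+∠Z]
3. ∠WRZ = 39°  [△WZR]

∠WRZ = 39°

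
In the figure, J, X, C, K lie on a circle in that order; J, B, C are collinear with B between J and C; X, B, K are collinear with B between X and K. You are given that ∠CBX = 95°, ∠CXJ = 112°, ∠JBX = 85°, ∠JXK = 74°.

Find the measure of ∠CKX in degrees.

1. ∠CBK = 85°  [vertical angles at B]
2. ∠JCK = 74°  [same arc JK]
3. ∠CKX = 21°  [△CBK]

∠CKX = 21°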